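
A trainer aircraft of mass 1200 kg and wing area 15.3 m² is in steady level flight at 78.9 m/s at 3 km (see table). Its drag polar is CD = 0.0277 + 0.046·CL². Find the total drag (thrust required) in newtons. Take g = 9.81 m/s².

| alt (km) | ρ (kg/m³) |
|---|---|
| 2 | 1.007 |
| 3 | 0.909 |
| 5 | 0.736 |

D = 1350 N

At 3 km, from the table: ρ = 0.909 kg/m³.
Level flight ⇒ L = W = m·g = 1200 × 9.81 = 11772 N.
q = ½ρv² = ½ × 0.909 × 78.9² = 2829 Pa.
CL = W/(q·S) = 11772 / (2829 × 15.3) = 0.2719.
CD = 0.0277 + 0.046 × 0.2719² = 0.0311.
D = q·S·CD = 2829 × 15.3 × 0.0311 = 1346 N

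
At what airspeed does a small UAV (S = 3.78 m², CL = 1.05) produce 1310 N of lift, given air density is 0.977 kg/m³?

v = 26 m/s

L = ½ρv²S·CL ⇒ v = √(2L/(ρ·S·CL))
v = √(2 × 1310 / (0.977 × 3.78 × 1.05)) = √675.7 = 26 m/s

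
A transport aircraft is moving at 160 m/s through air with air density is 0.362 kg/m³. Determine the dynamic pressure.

q = 4630 Pa

q = ½ρv² = ½ × 0.362 × 160² = 4630 Pa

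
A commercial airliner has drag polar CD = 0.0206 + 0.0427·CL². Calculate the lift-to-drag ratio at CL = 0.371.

L/D = 14

CD = 0.0206 + 0.0427 × 0.371² = 0.02648
L/D = CL/CD = 0.371 / 0.02648 = 14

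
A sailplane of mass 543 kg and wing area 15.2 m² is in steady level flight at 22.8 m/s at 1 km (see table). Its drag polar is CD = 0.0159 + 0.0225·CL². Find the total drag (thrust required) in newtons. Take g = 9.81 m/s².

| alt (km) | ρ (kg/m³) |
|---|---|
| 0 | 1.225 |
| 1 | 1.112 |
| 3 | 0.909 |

At 1 km, from the table: ρ = 1.112 kg/m³.
In steady level flight, lift balances weight: W = mg = 543 × 9.81 = 5326.8 N.
q = ½ρv² = ½ × 1.112 × 22.8² = 289 Pa.
CL = 2W/(ρv²S) = 2×5326.8/(1.112×22.8²×15.2) = 1.212.
CD = 0.0159 + 0.0225 × 1.212² = 0.04898.
D = q·S·CD = 289 × 15.2 × 0.04898 = 215.2 N

D = 215 N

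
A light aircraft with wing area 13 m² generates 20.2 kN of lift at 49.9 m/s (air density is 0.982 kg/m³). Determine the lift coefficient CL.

CL = 1.27

From L = ½ρv²S·CL, rearranging gives CL = 2L/(ρv²S).
CL = 2 × 20200 / (0.982 × 49.9² × 13) = 1.27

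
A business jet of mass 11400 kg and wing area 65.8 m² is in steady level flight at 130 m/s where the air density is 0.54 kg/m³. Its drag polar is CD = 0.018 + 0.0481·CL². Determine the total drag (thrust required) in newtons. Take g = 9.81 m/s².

D = 7410 N

In steady level flight, lift balances weight: W = mg = 11400 × 9.81 = 1.1183×10^5 N.
Dynamic pressure q = 0.5 × 0.54 × 130² = 4563 Pa.
CL = W/(q·S) = 1.1183×10^5 / (4563 × 65.8) = 0.3725.
CD = 0.018 + 0.0481 × 0.3725² = 0.02467.
D = q·S·CD = 4563 × 65.8 × 0.02467 = 7408 N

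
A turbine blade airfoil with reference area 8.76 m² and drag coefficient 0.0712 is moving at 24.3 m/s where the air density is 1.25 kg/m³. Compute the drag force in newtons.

D = 230 N

D = ½ρv²S·CD = ½ × 1.25 × 24.3² × 8.76 × 0.0712 = 230 N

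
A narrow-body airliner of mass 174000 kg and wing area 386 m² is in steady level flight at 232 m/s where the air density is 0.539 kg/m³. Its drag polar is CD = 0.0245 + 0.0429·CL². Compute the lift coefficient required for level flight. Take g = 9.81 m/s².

CL = 0.305

Weight W = mg = 174000 × 9.81 = 1.7069×10^6 N; in level flight L = W.
q = ½ρv² = ½ × 0.539 × 232² = 14510 Pa.
CL = 2W/(ρv²S) = 2×1.7069×10^6/(0.539×232²×386) = 0.3049.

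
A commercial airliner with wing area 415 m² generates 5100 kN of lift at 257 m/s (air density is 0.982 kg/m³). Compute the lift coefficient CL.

From L = ½ρv²S·CL, rearranging gives CL = 2L/(ρv²S).
CL = 2 × 5.1×10^6 / (0.982 × 257² × 415) = 0.379

CL = 0.379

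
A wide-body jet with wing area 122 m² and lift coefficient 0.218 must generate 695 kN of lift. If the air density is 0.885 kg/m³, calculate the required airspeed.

L = ½ρv²S·CL ⇒ v = √(2L/(ρ·S·CL))
v = √(2 × 6.95×10^5 / (0.885 × 122 × 0.218)) = √59050 = 243 m/s

v = 243 m/s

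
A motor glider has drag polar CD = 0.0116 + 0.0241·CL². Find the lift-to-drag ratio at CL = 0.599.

L/D = 29.6

CD = 0.0116 + 0.0241 × 0.599² = 0.02025
L/D = CL/CD = 0.599 / 0.02025 = 29.6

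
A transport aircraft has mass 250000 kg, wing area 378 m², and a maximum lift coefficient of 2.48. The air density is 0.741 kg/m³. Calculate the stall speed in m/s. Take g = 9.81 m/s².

V_stall = 84 m/s

Stall occurs when L = W at CL,max. W = mg = 250000 × 9.81 = 2.452×10^6 N.
From L = ½ρV²S·CL,max = W: V_stall = √(2W/(ρSCL,max)) = √(2·2.452×10^6/(0.741·378·2.48))
V_stall = √7061 = 84 m/s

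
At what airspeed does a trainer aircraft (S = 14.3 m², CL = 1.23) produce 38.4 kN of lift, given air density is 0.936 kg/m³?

v = 68.3 m/s

L = ½ρv²S·CL ⇒ v = √(2L/(ρ·S·CL))
v = √(2 × 38400 / (0.936 × 14.3 × 1.23)) = √4665 = 68.3 m/s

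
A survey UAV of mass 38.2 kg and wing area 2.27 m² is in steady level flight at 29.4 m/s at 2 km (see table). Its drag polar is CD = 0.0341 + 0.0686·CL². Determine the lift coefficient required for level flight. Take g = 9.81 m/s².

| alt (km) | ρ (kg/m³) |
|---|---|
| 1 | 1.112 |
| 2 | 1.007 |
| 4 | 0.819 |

At 2 km, from the table: ρ = 1.007 kg/m³.
Weight W = mg = 38.2 × 9.81 = 374.74 N; in level flight L = W.
q = ½ρv² = ½ × 1.007 × 29.4² = 435.2 Pa.
CL = 2W/(ρv²S) = 2×374.74/(1.007×29.4²×2.27) = 0.3793.

CL = 0.379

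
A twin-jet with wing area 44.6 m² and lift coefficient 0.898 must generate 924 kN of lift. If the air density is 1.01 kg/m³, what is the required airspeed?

v = 214 m/s

L = ½ρv²S·CL ⇒ v = √(2L/(ρ·S·CL))
v = √(2 × 9.24×10^5 / (1.01 × 44.6 × 0.898)) = √45680 = 214 m/s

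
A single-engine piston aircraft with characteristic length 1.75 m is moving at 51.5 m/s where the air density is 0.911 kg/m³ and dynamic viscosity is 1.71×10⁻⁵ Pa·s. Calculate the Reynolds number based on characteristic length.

Re = 4.8×10^6

Re = ρ·v·c/μ = 0.911 × 51.5 × 1.75 / (1.71×10⁻⁵) = 4.8×10^6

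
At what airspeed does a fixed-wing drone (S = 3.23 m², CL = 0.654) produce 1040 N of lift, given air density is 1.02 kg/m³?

v = 31.1 m/s

L = ½ρv²S·CL ⇒ v = √(2L/(ρ·S·CL))
v = √(2 × 1040 / (1.02 × 3.23 × 0.654)) = √965.3 = 31.1 m/s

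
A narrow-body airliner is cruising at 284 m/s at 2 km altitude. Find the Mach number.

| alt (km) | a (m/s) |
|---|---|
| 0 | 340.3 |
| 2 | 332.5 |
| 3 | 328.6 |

M = 0.854

At 2 km, from the table: a = 332.5 m/s.
M = v/a = 284 / 332.5 = 0.854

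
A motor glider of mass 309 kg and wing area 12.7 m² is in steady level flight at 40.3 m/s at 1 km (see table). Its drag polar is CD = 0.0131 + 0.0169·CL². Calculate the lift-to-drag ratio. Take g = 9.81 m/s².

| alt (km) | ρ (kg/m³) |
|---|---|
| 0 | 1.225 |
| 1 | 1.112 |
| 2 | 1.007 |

At 1 km, from the table: ρ = 1.112 kg/m³.
Weight W = mg = 309 × 9.81 = 3031.3 N; in level flight L = W.
Dynamic pressure q = 0.5 × 1.112 × 40.3² = 903 Pa.
CL = W/(q·S) = 3031.3 / (903 × 12.7) = 0.2643.
CD = 0.0131 + 0.0169 × 0.2643² = 0.01428.
L/D = CL/CD = 0.2643 / 0.01428 = 18.5

L/D = 18.5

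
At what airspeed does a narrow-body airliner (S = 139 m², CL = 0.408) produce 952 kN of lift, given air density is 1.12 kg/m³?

v = 173 m/s

L = ½ρv²S·CL ⇒ v = √(2L/(ρ·S·CL))
v = √(2 × 9.52×10^5 / (1.12 × 139 × 0.408)) = √29980 = 173 m/s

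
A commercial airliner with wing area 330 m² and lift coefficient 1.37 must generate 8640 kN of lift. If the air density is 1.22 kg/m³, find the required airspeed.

v = 177 m/s

L = ½ρv²S·CL ⇒ v = √(2L/(ρ·S·CL))
v = √(2 × 8.64×10^6 / (1.22 × 330 × 1.37)) = √31330 = 177 m/s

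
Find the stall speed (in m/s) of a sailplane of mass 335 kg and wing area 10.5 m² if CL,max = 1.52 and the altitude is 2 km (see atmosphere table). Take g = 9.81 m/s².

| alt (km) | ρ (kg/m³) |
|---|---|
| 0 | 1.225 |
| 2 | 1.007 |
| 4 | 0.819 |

At 2 km, from the table: ρ = 1.007 kg/m³.
Stall occurs when L = W at CL,max. W = mg = 335 × 9.81 = 3286 N.
From L = ½ρV²S·CL,max = W: V_stall = √(2W/(ρSCL,max)) = √(2·3286/(1.007·10.5·1.52))
V_stall = √409 = 20.2 m/s

V_stall = 20.2 m/s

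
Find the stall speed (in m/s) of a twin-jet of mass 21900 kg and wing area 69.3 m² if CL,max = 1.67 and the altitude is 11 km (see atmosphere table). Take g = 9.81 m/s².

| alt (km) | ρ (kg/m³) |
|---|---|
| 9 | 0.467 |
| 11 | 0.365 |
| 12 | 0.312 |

V_stall = 101 m/s

At 11 km, from the table: ρ = 0.365 kg/m³.
At stall, lift equals weight: L = W = m·g = 21900 × 9.81 = 2.148×10^5 N.
From L = ½ρV²S·CL,max = W: V_stall = √(2W/(ρSCL,max)) = √(2·2.148×10^5/(0.365·69.3·1.67))
V_stall = √10170 = 101 m/s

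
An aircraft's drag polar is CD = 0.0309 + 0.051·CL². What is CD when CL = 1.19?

CD = 0.103

CD = 0.0309 + 0.051 × 1.19² = 0.0309 + 0.07222 = 0.103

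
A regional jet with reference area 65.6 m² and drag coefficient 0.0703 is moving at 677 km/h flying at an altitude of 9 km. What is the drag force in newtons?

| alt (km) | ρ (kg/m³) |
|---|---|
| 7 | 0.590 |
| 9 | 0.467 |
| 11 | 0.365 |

At 9 km, from the table: ρ = 0.467 kg/m³.
Convert speed: v = 677 km/h ÷ 3.6 = 188.1 m/s.
Dynamic pressure q = ½ρv² = ½ × 0.467 × 188.1² = 8258 Pa.
D = q·S·CD = 8258 × 65.6 × 0.0703 = 38100 N ≈ 38.1 kN

D = 38100 N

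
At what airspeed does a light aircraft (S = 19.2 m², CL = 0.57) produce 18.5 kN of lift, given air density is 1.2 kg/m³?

v = 53.1 m/s

L = ½ρv²S·CL ⇒ v = √(2L/(ρ·S·CL))
v = √(2 × 18500 / (1.2 × 19.2 × 0.57)) = √2817 = 53.1 m/s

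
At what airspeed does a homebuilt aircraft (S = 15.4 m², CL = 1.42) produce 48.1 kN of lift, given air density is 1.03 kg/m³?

v = 65.4 m/s

L = ½ρv²S·CL ⇒ v = √(2L/(ρ·S·CL))
v = √(2 × 48100 / (1.03 × 15.4 × 1.42)) = √4271 = 65.4 m/s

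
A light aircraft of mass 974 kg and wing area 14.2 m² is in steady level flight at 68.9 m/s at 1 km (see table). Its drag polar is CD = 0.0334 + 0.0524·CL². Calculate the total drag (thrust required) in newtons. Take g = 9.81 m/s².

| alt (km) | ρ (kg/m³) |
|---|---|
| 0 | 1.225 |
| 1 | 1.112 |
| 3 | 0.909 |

At 1 km, from the table: ρ = 1.112 kg/m³.
Weight W = mg = 974 × 9.81 = 9554.9 N; in level flight L = W.
q = ½ρv² = ½ × 1.112 × 68.9² = 2639 Pa.
CL = W/(q·S) = 9554.9 / (2639 × 14.2) = 0.2549.
CD = 0.0334 + 0.0524 × 0.2549² = 0.03681.
D = q·S·CD = 2639 × 14.2 × 0.03681 = 1379 N

D = 1380 N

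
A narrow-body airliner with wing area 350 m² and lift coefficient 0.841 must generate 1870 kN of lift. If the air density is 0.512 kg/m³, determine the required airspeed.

L = ½ρv²S·CL ⇒ v = √(2L/(ρ·S·CL))
v = √(2 × 1.87×10^6 / (0.512 × 350 × 0.841)) = √24820 = 158 m/s

v = 158 m/s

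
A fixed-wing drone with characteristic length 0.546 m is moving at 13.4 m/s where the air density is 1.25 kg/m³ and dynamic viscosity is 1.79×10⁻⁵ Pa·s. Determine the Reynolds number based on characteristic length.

Re = 5.11×10^5

Re = ρ·v·c/μ = 1.25 × 13.4 × 0.546 / (1.79×10⁻⁵) = 5.11×10^5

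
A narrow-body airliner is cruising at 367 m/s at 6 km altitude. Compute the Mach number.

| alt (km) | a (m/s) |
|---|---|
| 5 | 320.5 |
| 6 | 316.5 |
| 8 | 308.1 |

M = 1.16

At 6 km, from the table: a = 316.5 m/s.
M = v/a = 367 / 316.5 = 1.16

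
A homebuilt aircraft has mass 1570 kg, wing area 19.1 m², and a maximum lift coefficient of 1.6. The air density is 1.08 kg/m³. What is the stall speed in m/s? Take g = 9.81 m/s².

V_stall = 30.5 m/s

Stall occurs when L = W at CL,max. W = mg = 1570 × 9.81 = 15400 N.
V_stall = √(2W/(ρ·S·CL,max)) = √(2 × 15400 / (1.08 × 19.1 × 1.6))
V_stall = √933.3 = 30.5 m/s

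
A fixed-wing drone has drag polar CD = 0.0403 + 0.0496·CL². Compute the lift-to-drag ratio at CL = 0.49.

CD = 0.0403 + 0.0496 × 0.49² = 0.05221
L/D = CL/CD = 0.49 / 0.05221 = 9.39

L/D = 9.39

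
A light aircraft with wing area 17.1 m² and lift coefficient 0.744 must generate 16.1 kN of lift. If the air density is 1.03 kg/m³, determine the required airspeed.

L = ½ρv²S·CL ⇒ v = √(2L/(ρ·S·CL))
v = √(2 × 16100 / (1.03 × 17.1 × 0.744)) = √2457 = 49.6 m/s

v = 49.6 m/s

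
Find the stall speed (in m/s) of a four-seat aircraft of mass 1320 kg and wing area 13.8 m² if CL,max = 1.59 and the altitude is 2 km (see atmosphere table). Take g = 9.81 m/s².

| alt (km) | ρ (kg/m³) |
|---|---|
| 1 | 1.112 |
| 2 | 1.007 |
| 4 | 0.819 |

V_stall = 34.2 m/s

At 2 km, from the table: ρ = 1.007 kg/m³.
Weight W = mg = 1320 × 9.81 = 12950 N.
From L = ½ρV²S·CL,max = W: V_stall = √(2W/(ρSCL,max)) = √(2·12950/(1.007·13.8·1.59))
V_stall = √1172 = 34.2 m/s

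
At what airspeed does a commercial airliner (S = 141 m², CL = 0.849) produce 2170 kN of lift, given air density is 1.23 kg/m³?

L = ½ρv²S·CL ⇒ v = √(2L/(ρ·S·CL))
v = √(2 × 2.17×10^6 / (1.23 × 141 × 0.849)) = √29480 = 172 m/s

v = 172 m/s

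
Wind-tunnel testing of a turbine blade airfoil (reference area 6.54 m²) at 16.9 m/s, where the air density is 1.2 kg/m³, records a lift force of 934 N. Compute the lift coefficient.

CL = 0.833

From L = ½ρv²S·CL, rearranging gives CL = 2L/(ρv²S).
CL = 2 × 934 / (1.2 × 16.9² × 6.54) = 0.833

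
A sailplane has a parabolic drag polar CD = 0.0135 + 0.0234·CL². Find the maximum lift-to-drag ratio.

For CD = CD0 + K·CL², (L/D)max occurs at CL* = √(CD0/K) and equals 1/(2√(K·CD0)).
(L/D)max = 1/(2√(0.0234 × 0.0135)) = 1/(2 × 0.01777) = 28.1

(L/D)max = 28.1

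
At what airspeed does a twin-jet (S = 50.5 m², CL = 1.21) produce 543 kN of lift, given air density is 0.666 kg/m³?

L = ½ρv²S·CL ⇒ v = √(2L/(ρ·S·CL))
v = √(2 × 5.43×10^5 / (0.666 × 50.5 × 1.21)) = √26690 = 163 m/s

v = 163 m/s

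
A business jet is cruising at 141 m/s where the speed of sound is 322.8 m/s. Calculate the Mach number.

M = 0.437

M = v/a = 141 / 322.8 = 0.437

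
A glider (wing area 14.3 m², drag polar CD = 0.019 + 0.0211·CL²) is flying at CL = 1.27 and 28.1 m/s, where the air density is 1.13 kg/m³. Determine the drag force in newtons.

D = 338 N

CD = 0.019 + 0.0211 × 1.27² = 0.05303
D = ½ρv²S·CD = ½ × 1.13 × 28.1² × 14.3 × 0.05303 = 338 N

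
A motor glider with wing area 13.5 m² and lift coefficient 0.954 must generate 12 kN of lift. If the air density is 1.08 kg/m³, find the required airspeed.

v = 41.5 m/s

L = ½ρv²S·CL ⇒ v = √(2L/(ρ·S·CL))
v = √(2 × 12000 / (1.08 × 13.5 × 0.954)) = √1725 = 41.5 m/s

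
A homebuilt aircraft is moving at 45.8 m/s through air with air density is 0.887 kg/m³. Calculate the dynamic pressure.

q = 930 Pa

q = ½ρv² = ½ × 0.887 × 45.8² = 930 Pa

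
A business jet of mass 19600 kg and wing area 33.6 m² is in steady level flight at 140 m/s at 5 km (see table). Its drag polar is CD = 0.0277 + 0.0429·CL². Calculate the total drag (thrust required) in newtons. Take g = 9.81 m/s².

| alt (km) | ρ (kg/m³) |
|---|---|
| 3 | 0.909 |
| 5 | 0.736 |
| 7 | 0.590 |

At 5 km, from the table: ρ = 0.736 kg/m³.
Level flight ⇒ L = W = m·g = 19600 × 9.81 = 1.9228×10^5 N.
Dynamic pressure q = 0.5 × 0.736 × 140² = 7213 Pa.
Required CL = L/(qS) = 1.9228×10^5/(7213·33.6) = 0.7934.
CD = 0.0277 + 0.0429 × 0.7934² = 0.0547.
D = q·S·CD = 7213 × 33.6 × 0.0547 = 13260 N

D = 13300 N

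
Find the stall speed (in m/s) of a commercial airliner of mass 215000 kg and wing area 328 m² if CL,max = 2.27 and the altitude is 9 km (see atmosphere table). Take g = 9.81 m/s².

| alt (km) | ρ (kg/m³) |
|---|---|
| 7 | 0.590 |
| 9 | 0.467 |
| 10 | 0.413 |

At 9 km, from the table: ρ = 0.467 kg/m³.
Weight W = mg = 215000 × 9.81 = 2.109×10^6 N.
From L = ½ρV²S·CL,max = W: V_stall = √(2W/(ρSCL,max)) = √(2·2.109×10^6/(0.467·328·2.27))
V_stall = √12130 = 110 m/s

V_stall = 110 m/s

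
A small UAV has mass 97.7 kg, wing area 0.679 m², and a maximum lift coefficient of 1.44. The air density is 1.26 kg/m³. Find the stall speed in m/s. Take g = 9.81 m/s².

Weight W = mg = 97.7 × 9.81 = 958.4 N.
From L = ½ρV²S·CL,max = W: V_stall = √(2W/(ρSCL,max)) = √(2·958.4/(1.26·0.679·1.44))
V_stall = √1556 = 39.4 m/s

V_stall = 39.4 m/s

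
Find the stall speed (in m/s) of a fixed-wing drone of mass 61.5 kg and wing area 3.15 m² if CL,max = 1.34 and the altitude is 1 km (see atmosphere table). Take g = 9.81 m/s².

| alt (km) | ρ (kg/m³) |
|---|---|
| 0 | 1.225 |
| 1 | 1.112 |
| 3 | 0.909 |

V_stall = 16 m/s

At 1 km, from the table: ρ = 1.112 kg/m³.
Weight W = mg = 61.5 × 9.81 = 603.3 N.
From L = ½ρV²S·CL,max = W: V_stall = √(2W/(ρSCL,max)) = √(2·603.3/(1.112·3.15·1.34))
V_stall = √257.1 = 16 m/s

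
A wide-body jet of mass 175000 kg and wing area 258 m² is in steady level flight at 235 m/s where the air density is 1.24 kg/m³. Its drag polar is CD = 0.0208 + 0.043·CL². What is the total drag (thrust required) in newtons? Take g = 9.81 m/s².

Level flight ⇒ L = W = m·g = 175000 × 9.81 = 1.7168×10^6 N.
Dynamic pressure q = 0.5 × 1.24 × 235² = 34240 Pa.
CL = W/(q·S) = 1.7168×10^6 / (34240 × 258) = 0.1943.
CD = 0.0208 + 0.043 × 0.1943² = 0.02242.
D = q·S·CD = 34240 × 258 × 0.02242 = 1.981×10^5 N

D = 1.98×10^5 N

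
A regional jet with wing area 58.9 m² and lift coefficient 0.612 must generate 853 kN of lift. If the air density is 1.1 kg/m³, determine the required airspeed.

v = 207 m/s

L = ½ρv²S·CL ⇒ v = √(2L/(ρ·S·CL))
v = √(2 × 8.53×10^5 / (1.1 × 58.9 × 0.612)) = √43020 = 207 m/s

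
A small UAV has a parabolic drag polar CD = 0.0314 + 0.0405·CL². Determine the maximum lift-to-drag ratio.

(L/D)max = 14

For CD = CD0 + K·CL², (L/D)max occurs at CL* = √(CD0/K) and equals 1/(2√(K·CD0)).
(L/D)max = 1/(2√(0.0405 × 0.0314)) = 1/(2 × 0.03566) = 14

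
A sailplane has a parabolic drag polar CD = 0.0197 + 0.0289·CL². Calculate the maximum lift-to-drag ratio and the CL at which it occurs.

For CD = CD0 + K·CL², (L/D)max occurs at CL* = √(CD0/K) and equals 1/(2√(K·CD0)).
(L/D)max = 1/(2√(0.0289 × 0.0197)) = 1/(2 × 0.02386) = 21
CL* = √(0.0197/0.0289) = 0.826

(L/D)max = 21, at CL = 0.826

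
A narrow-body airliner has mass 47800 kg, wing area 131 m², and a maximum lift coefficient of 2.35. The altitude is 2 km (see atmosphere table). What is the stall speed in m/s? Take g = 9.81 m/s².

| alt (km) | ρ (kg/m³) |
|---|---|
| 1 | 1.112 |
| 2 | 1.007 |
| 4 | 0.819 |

At 2 km, from the table: ρ = 1.007 kg/m³.
At stall, lift equals weight: L = W = m·g = 47800 × 9.81 = 4.689×10^5 N.
V_stall = √(2W/(ρ·S·CL,max)) = √(2 × 4.689×10^5 / (1.007 × 131 × 2.35))
V_stall = √3025 = 55 m/s

V_stall = 55 m/s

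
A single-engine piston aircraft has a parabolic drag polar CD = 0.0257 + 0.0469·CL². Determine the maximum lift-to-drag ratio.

(L/D)max = 14.4

For CD = CD0 + K·CL², (L/D)max occurs at CL* = √(CD0/K) and equals 1/(2√(K·CD0)).
(L/D)max = 1/(2√(0.0469 × 0.0257)) = 1/(2 × 0.03472) = 14.4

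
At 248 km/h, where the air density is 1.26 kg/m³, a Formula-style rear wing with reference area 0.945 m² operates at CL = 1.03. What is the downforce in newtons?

L = 2910 N

Convert speed: v = 248 km/h ÷ 3.6 = 68.89 m/s.
L = ½ρv²S·CL = ½ × 1.26 × 68.89² × 0.945 × 1.03 = 2910 N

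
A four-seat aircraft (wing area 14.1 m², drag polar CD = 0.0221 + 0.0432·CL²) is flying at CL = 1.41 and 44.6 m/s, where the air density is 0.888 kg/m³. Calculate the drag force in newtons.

D = 1340 N

CD = 0.0221 + 0.0432 × 1.41² = 0.108
D = ½ρv²S·CD = ½ × 0.888 × 44.6² × 14.1 × 0.108 = 1340 N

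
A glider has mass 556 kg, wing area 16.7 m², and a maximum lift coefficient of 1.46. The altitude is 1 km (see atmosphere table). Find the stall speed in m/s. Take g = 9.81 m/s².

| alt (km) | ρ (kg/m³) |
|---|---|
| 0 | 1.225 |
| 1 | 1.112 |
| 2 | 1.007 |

V_stall = 20.1 m/s

At 1 km, from the table: ρ = 1.112 kg/m³.
Weight W = mg = 556 × 9.81 = 5454 N.
V_stall = √(2W/(ρ·S·CL,max)) = √(2 × 5454 / (1.112 × 16.7 × 1.46))
V_stall = √402.3 = 20.1 m/s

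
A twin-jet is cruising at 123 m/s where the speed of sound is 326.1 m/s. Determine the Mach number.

M = v/a = 123 / 326.1 = 0.377

M = 0.377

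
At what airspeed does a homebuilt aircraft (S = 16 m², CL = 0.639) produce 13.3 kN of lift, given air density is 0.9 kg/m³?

v = 53.8 m/s

L = ½ρv²S·CL ⇒ v = √(2L/(ρ·S·CL))
v = √(2 × 13300 / (0.9 × 16 × 0.639)) = √2891 = 53.8 m/s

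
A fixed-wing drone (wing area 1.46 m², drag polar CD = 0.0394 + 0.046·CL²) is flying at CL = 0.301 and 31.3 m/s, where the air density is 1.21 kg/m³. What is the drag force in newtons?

CD = 0.0394 + 0.046 × 0.301² = 0.04357
D = ½ρv²S·CD = ½ × 1.21 × 31.3² × 1.46 × 0.04357 = 37.7 N

D = 37.7 N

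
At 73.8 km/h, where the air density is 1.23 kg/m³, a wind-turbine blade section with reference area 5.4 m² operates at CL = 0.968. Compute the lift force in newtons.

L = 1350 N

Convert speed: v = 73.8 km/h ÷ 3.6 = 20.5 m/s.
Dynamic pressure q = ½ρv² = ½ × 1.23 × 20.5² = 258.5 Pa.
L = q·S·CL = 258.5 × 5.4 × 0.968 = 1350 N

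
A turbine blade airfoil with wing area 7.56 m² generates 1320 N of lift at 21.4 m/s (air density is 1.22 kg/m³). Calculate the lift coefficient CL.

From L = ½ρv²S·CL, rearranging gives CL = 2L/(ρv²S).
CL = 2 × 1320 / (1.22 × 21.4² × 7.56) = 0.625

CL = 0.625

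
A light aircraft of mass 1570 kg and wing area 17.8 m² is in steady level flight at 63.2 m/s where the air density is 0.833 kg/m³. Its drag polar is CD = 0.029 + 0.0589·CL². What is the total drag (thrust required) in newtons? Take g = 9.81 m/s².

D = 1330 N

Weight W = mg = 1570 × 9.81 = 15402 N; in level flight L = W.
q = ½ρv² = ½ × 0.833 × 63.2² = 1664 Pa.
CL = W/(q·S) = 15402 / (1664 × 17.8) = 0.5201.
CD = 0.029 + 0.0589 × 0.5201² = 0.04493.
D = q·S·CD = 1664 × 17.8 × 0.04493 = 1331 N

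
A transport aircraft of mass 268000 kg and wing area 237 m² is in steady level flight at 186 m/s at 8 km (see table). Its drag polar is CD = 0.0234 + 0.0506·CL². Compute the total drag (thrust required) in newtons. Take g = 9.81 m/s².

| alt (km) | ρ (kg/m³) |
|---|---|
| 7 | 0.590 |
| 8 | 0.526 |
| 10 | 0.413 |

D = 2.13×10^5 N

At 8 km, from the table: ρ = 0.526 kg/m³.
Level flight ⇒ L = W = m·g = 268000 × 9.81 = 2.6291×10^6 N.
Dynamic pressure q = 0.5 × 0.526 × 186² = 9099 Pa.
CL = 2W/(ρv²S) = 2×2.6291×10^6/(0.526×186²×237) = 1.219.
CD = 0.0234 + 0.0506 × 1.219² = 0.09861.
D = q·S·CD = 9099 × 237 × 0.09861 = 2.127×10^5 N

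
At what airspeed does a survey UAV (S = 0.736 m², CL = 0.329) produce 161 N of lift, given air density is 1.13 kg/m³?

v = 34.3 m/s

L = ½ρv²S·CL ⇒ v = √(2L/(ρ·S·CL))
v = √(2 × 161 / (1.13 × 0.736 × 0.329)) = √1177 = 34.3 m/s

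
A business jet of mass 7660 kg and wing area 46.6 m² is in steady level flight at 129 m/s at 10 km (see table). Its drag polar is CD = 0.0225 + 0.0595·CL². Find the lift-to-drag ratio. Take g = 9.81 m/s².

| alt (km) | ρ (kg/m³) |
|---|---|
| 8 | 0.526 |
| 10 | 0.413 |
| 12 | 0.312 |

L/D = 13.2

At 10 km, from the table: ρ = 0.413 kg/m³.
Level flight ⇒ L = W = m·g = 7660 × 9.81 = 75145 N.
Dynamic pressure q = 0.5 × 0.413 × 129² = 3436 Pa.
CL = 2W/(ρv²S) = 2×75145/(0.413×129²×46.6) = 0.4693.
CD = 0.0225 + 0.0595 × 0.4693² = 0.0356.
L/D = CL/CD = 0.4693 / 0.0356 = 13.2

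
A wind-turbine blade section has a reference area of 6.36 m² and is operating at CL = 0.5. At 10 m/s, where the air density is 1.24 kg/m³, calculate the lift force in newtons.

L = ½ρv²S·CL = ½ × 1.24 × 10² × 6.36 × 0.5 = 197 N

L = 197 N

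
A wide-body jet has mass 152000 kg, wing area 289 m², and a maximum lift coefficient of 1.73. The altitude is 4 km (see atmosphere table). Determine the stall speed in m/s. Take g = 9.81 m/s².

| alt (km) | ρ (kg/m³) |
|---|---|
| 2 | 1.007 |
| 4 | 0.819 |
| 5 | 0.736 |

V_stall = 85.3 m/s

At 4 km, from the table: ρ = 0.819 kg/m³.
At stall, lift equals weight: L = W = m·g = 152000 × 9.81 = 1.491×10^6 N.
V_stall = √(2W/(ρ·S·CL,max)) = √(2 × 1.491×10^6 / (0.819 × 289 × 1.73))
V_stall = √7283 = 85.3 m/s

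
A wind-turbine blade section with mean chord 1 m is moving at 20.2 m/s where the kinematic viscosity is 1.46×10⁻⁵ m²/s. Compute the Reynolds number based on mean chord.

Re = 1.38×10^6

Re = v·c/ν = 20.2 × 1 / (1.46×10⁻⁵) = 1.38×10^6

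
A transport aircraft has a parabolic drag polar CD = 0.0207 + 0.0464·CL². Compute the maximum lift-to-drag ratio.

For CD = CD0 + K·CL², (L/D)max occurs at CL* = √(CD0/K) and equals 1/(2√(K·CD0)).
(L/D)max = 1/(2√(0.0464 × 0.0207)) = 1/(2 × 0.03099) = 16.1

(L/D)max = 16.1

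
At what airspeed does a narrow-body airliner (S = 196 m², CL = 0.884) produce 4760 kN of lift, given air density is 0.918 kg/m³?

L = ½ρv²S·CL ⇒ v = √(2L/(ρ·S·CL))
v = √(2 × 4.76×10^6 / (0.918 × 196 × 0.884)) = √59850 = 245 m/s

v = 245 m/s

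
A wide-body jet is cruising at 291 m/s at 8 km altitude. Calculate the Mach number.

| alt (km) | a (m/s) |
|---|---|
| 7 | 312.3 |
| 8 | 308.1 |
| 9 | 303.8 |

At 8 km, from the table: a = 308.1 m/s.
M = v/a = 291 / 308.1 = 0.944

M = 0.944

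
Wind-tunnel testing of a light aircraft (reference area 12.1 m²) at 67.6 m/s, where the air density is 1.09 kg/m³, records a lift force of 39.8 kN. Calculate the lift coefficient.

From L = ½ρv²S·CL, rearranging gives CL = 2L/(ρv²S).
CL = 2 × 39800 / (1.09 × 67.6² × 12.1) = 1.32

CL = 1.32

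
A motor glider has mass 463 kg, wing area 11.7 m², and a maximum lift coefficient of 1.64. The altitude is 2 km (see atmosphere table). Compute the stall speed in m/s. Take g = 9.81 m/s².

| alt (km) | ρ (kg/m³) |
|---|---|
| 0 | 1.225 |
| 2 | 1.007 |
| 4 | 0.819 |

At 2 km, from the table: ρ = 1.007 kg/m³.
At stall, lift equals weight: L = W = m·g = 463 × 9.81 = 4542 N.
From L = ½ρV²S·CL,max = W: V_stall = √(2W/(ρSCL,max)) = √(2·4542/(1.007·11.7·1.64))
V_stall = √470.1 = 21.7 m/s

V_stall = 21.7 m/s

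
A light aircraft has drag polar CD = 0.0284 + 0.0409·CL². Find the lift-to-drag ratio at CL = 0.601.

CD = 0.0284 + 0.0409 × 0.601² = 0.04317
L/D = CL/CD = 0.601 / 0.04317 = 13.9

L/D = 13.9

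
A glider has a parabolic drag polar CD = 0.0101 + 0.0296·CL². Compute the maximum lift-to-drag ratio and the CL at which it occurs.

(L/D)max = 28.9, at CL = 0.584

For CD = CD0 + K·CL², (L/D)max occurs at CL* = √(CD0/K) and equals 1/(2√(K·CD0)).
(L/D)max = 1/(2√(0.0296 × 0.0101)) = 1/(2 × 0.01729) = 28.9
CL* = √(0.0101/0.0296) = 0.584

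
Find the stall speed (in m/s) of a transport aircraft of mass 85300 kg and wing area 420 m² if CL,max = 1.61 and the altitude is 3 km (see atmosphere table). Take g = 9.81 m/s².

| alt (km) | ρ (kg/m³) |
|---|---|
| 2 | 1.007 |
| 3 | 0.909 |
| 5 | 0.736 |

At 3 km, from the table: ρ = 0.909 kg/m³.
Weight W = mg = 85300 × 9.81 = 8.368×10^5 N.
From L = ½ρV²S·CL,max = W: V_stall = √(2W/(ρSCL,max)) = √(2·8.368×10^5/(0.909·420·1.61))
V_stall = √2723 = 52.2 m/s

V_stall = 52.2 m/s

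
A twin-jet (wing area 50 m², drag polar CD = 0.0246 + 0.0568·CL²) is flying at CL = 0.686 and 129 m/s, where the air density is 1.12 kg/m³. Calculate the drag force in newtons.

CD = 0.0246 + 0.0568 × 0.686² = 0.05133
D = ½ρv²S·CD = ½ × 1.12 × 129² × 50 × 0.05133 = 23900 N

D = 23900 N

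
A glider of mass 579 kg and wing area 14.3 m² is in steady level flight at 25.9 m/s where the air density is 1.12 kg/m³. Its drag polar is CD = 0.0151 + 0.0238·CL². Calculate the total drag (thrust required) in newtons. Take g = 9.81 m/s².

Weight W = mg = 579 × 9.81 = 5680 N; in level flight L = W.
Dynamic pressure q = 0.5 × 1.12 × 25.9² = 375.7 Pa.
CL = W/(q·S) = 5680 / (375.7 × 14.3) = 1.057.
CD = 0.0151 + 0.0238 × 1.057² = 0.04171.
D = q·S·CD = 375.7 × 14.3 × 0.04171 = 224.1 N

D = 224 N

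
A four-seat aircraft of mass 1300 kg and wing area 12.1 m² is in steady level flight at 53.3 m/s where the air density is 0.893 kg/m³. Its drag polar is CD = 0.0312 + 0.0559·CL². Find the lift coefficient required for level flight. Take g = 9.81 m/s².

CL = 0.831

Weight W = mg = 1300 × 9.81 = 12753 N; in level flight L = W.
q = ½ρv² = ½ × 0.893 × 53.3² = 1268 Pa.
CL = 2W/(ρv²S) = 2×12753/(0.893×53.3²×12.1) = 0.8309.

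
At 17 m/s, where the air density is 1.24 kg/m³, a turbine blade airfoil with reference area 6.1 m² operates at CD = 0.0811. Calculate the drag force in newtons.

D = ½ρv²S·CD = ½ × 1.24 × 17² × 6.1 × 0.0811 = 88.6 N

D = 88.6 N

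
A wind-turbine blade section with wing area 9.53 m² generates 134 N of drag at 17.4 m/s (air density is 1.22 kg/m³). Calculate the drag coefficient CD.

CD = 0.0761

From D = ½ρv²S·CD, rearranging gives CD = 2D/(ρv²S).
CD = 2 × 134 / (1.22 × 17.4² × 9.53) = 0.0761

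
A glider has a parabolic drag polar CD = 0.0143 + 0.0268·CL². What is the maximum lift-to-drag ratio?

(L/D)max = 25.5

For CD = CD0 + K·CL², (L/D)max occurs at CL* = √(CD0/K) and equals 1/(2√(K·CD0)).
(L/D)max = 1/(2√(0.0268 × 0.0143)) = 1/(2 × 0.01958) = 25.5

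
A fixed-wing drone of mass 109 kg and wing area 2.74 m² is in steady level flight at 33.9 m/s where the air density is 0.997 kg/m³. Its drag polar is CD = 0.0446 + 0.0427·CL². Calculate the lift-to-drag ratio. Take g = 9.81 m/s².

L/D = 10.6

Level flight ⇒ L = W = m·g = 109 × 9.81 = 1069.3 N.
Dynamic pressure q = 0.5 × 0.997 × 33.9² = 572.9 Pa.
Required CL = L/(qS) = 1069.3/(572.9·2.74) = 0.6812.
CD = 0.0446 + 0.0427 × 0.6812² = 0.06441.
L/D = CL/CD = 0.6812 / 0.06441 = 10.6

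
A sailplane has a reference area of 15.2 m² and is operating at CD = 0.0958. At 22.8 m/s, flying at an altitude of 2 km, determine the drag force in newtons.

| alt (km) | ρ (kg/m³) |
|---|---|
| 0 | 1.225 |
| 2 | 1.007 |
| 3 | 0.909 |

D = 381 N

At 2 km, from the table: ρ = 1.007 kg/m³.
Dynamic pressure q = ½ρv² = ½ × 1.007 × 22.8² = 261.7 Pa.
D = q·S·CD = 261.7 × 15.2 × 0.0958 = 381 N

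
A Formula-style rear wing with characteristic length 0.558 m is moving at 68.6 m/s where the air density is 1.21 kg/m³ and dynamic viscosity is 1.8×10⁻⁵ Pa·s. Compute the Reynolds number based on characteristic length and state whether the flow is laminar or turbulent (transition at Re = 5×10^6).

Re = 2.57×10^6 (laminar)

Re = ρ·v·c/μ = 1.21 × 68.6 × 0.558 / (1.8×10⁻⁵) = 2.57×10^6
Since 2.57×10^6 < 5×10^6, the flow is laminar.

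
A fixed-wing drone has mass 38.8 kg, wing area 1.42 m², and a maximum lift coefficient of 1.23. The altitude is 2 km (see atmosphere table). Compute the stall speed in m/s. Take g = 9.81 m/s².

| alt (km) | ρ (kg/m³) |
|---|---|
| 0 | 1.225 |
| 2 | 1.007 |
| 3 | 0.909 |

V_stall = 20.8 m/s

At 2 km, from the table: ρ = 1.007 kg/m³.
Weight W = mg = 38.8 × 9.81 = 380.6 N.
V_stall = √(2W/(ρ·S·CL,max)) = √(2 × 380.6 / (1.007 × 1.42 × 1.23))
V_stall = √432.8 = 20.8 m/s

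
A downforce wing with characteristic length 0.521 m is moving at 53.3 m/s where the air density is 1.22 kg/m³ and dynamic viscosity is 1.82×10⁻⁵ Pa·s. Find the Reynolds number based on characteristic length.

Re = ρ·v·c/μ = 1.22 × 53.3 × 0.521 / (1.82×10⁻⁵) = 1.86×10^6

Re = 1.86×10^6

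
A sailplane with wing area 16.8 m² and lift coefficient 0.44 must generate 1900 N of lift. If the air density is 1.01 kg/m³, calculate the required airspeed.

L = ½ρv²S·CL ⇒ v = √(2L/(ρ·S·CL))
v = √(2 × 1900 / (1.01 × 16.8 × 0.44)) = √509 = 22.6 m/s

v = 22.6 m/s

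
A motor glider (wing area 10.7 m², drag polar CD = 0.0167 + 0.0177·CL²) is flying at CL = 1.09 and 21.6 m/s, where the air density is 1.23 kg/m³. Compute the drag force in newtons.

CD = 0.0167 + 0.0177 × 1.09² = 0.03773
D = ½ρv²S·CD = ½ × 1.23 × 21.6² × 10.7 × 0.03773 = 116 N

D = 116 N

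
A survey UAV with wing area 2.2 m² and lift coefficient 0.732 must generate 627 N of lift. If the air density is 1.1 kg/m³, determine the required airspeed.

L = ½ρv²S·CL ⇒ v = √(2L/(ρ·S·CL))
v = √(2 × 627 / (1.1 × 2.2 × 0.732)) = √707.9 = 26.6 m/s

v = 26.6 m/s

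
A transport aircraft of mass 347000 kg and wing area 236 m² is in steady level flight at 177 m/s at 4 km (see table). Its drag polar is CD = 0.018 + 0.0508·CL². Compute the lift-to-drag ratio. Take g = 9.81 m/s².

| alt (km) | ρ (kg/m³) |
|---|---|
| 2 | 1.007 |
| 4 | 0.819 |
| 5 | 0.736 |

L/D = 13.7

At 4 km, from the table: ρ = 0.819 kg/m³.
Level flight ⇒ L = W = m·g = 347000 × 9.81 = 3.4041×10^6 N.
Dynamic pressure q = 0.5 × 0.819 × 177² = 12830 Pa.
CL = 2W/(ρv²S) = 2×3.4041×10^6/(0.819×177²×236) = 1.124.
CD = 0.018 + 0.0508 × 1.124² = 0.08221.
L/D = CL/CD = 1.124 / 0.08221 = 13.7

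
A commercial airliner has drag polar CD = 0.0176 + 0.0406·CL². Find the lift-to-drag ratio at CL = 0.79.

L/D = 18.4

CD = 0.0176 + 0.0406 × 0.79² = 0.04294
L/D = CL/CD = 0.79 / 0.04294 = 18.4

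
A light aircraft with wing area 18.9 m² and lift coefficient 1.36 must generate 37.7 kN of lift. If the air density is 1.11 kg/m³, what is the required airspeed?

v = 51.4 m/s

L = ½ρv²S·CL ⇒ v = √(2L/(ρ·S·CL))
v = √(2 × 37700 / (1.11 × 18.9 × 1.36)) = √2643 = 51.4 m/s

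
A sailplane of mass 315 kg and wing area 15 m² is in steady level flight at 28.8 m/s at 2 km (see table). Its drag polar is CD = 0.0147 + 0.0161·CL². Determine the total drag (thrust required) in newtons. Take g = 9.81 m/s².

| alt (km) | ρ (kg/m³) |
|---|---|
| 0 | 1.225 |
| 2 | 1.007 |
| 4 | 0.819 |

At 2 km, from the table: ρ = 1.007 kg/m³.
Level flight ⇒ L = W = m·g = 315 × 9.81 = 3090.2 N.
Dynamic pressure q = 0.5 × 1.007 × 28.8² = 417.6 Pa.
CL = 2W/(ρv²S) = 2×3090.2/(1.007×28.8²×15) = 0.4933.
CD = 0.0147 + 0.0161 × 0.4933² = 0.01862.
D = q·S·CD = 417.6 × 15 × 0.01862 = 116.6 N

D = 117 N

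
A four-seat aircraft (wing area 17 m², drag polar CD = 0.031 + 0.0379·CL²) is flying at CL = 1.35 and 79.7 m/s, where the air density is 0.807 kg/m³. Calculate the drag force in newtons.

D = 4360 N

CD = 0.031 + 0.0379 × 1.35² = 0.1001
D = ½ρv²S·CD = ½ × 0.807 × 79.7² × 17 × 0.1001 = 4360 N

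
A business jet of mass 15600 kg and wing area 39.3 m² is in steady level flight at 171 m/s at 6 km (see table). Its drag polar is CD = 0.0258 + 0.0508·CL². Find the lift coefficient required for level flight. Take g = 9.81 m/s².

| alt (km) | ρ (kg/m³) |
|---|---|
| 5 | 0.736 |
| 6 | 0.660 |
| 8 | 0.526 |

CL = 0.404

At 6 km, from the table: ρ = 0.660 kg/m³.
Weight W = mg = 15600 × 9.81 = 1.5304×10^5 N; in level flight L = W.
q = ½ρv² = ½ × 0.66 × 171² = 9650 Pa.
CL = W/(q·S) = 1.5304×10^5 / (9650 × 39.3) = 0.4035.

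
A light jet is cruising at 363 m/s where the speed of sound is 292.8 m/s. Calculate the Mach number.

M = v/a = 363 / 292.8 = 1.24

M = 1.24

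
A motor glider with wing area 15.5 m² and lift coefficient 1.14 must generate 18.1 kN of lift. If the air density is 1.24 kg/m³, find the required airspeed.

L = ½ρv²S·CL ⇒ v = √(2L/(ρ·S·CL))
v = √(2 × 18100 / (1.24 × 15.5 × 1.14)) = √1652 = 40.6 m/s

v = 40.6 m/s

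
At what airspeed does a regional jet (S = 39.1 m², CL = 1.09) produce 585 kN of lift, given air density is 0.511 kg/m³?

v = 232 m/s

L = ½ρv²S·CL ⇒ v = √(2L/(ρ·S·CL))
v = √(2 × 5.85×10^5 / (0.511 × 39.1 × 1.09)) = √53720 = 232 m/s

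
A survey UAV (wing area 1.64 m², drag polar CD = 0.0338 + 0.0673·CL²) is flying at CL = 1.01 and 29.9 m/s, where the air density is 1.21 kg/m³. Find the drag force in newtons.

D = 90.9 N

CD = 0.0338 + 0.0673 × 1.01² = 0.1025
D = ½ρv²S·CD = ½ × 1.21 × 29.9² × 1.64 × 0.1025 = 90.9 N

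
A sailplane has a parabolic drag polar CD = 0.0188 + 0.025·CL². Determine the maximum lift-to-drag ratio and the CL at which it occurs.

(L/D)max = 23.1, at CL = 0.867

For CD = CD0 + K·CL², (L/D)max occurs at CL* = √(CD0/K) and equals 1/(2√(K·CD0)).
(L/D)max = 1/(2√(0.025 × 0.0188)) = 1/(2 × 0.02168) = 23.1
CL* = √(0.0188/0.025) = 0.867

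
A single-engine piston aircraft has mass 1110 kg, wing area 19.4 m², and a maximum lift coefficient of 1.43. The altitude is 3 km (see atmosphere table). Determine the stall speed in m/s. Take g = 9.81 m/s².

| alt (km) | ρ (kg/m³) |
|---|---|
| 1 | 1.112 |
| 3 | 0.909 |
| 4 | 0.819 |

V_stall = 29.4 m/s

At 3 km, from the table: ρ = 0.909 kg/m³.
Weight W = mg = 1110 × 9.81 = 10890 N.
V_stall = √(2W/(ρ·S·CL,max)) = √(2 × 10890 / (0.909 × 19.4 × 1.43))
V_stall = √863.6 = 29.4 m/s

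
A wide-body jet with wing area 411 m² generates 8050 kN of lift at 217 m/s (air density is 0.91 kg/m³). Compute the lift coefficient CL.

CL = 0.914

From L = ½ρv²S·CL, rearranging gives CL = 2L/(ρv²S).
CL = 2 × 8.05×10^6 / (0.91 × 217² × 411) = 0.914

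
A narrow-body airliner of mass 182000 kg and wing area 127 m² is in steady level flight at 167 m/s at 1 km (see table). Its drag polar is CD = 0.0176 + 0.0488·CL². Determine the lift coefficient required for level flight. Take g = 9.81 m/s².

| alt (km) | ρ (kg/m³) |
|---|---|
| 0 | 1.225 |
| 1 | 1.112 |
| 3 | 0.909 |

CL = 0.907

At 1 km, from the table: ρ = 1.112 kg/m³.
In steady level flight, lift balances weight: W = mg = 182000 × 9.81 = 1.7854×10^6 N.
q = ½ρv² = ½ × 1.112 × 167² = 15510 Pa.
CL = 2W/(ρv²S) = 2×1.7854×10^6/(1.112×167²×127) = 0.9066.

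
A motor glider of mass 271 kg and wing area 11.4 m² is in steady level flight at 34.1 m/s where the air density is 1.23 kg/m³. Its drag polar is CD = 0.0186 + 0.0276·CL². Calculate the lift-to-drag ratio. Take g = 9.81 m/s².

L/D = 15.1

In steady level flight, lift balances weight: W = mg = 271 × 9.81 = 2658.5 N.
q = ½ρv² = ½ × 1.23 × 34.1² = 715.1 Pa.
Required CL = L/(qS) = 2658.5/(715.1·11.4) = 0.3261.
CD = 0.0186 + 0.0276 × 0.3261² = 0.02154.
L/D = CL/CD = 0.3261 / 0.02154 = 15.1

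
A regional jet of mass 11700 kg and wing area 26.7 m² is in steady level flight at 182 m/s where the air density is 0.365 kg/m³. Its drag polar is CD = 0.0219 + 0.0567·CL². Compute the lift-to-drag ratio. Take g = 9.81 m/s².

L/D = 14.1

Weight W = mg = 11700 × 9.81 = 1.1478×10^5 N; in level flight L = W.
q = ½ρv² = ½ × 0.365 × 182² = 6045 Pa.
Required CL = L/(qS) = 1.1478×10^5/(6045·26.7) = 0.7111.
CD = 0.0219 + 0.0567 × 0.7111² = 0.05057.
L/D = CL/CD = 0.7111 / 0.05057 = 14.1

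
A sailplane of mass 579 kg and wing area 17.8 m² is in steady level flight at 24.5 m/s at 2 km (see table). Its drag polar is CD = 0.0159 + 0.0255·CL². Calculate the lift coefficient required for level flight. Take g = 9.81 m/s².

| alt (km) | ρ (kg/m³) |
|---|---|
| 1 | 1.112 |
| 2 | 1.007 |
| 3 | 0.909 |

At 2 km, from the table: ρ = 1.007 kg/m³.
Level flight ⇒ L = W = m·g = 579 × 9.81 = 5680 N.
Dynamic pressure q = 0.5 × 1.007 × 24.5² = 302.2 Pa.
CL = W/(q·S) = 5680 / (302.2 × 17.8) = 1.056.

CL = 1.06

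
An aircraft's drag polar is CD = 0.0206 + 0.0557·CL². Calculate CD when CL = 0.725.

CD = 0.0499

CD = 0.0206 + 0.0557 × 0.725² = 0.0206 + 0.02928 = 0.0499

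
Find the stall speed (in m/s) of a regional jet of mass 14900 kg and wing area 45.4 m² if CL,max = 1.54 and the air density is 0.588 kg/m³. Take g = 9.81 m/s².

V_stall = 84.3 m/s

Stall occurs when L = W at CL,max. W = mg = 14900 × 9.81 = 1.462×10^5 N.
From L = ½ρV²S·CL,max = W: V_stall = √(2W/(ρSCL,max)) = √(2·1.462×10^5/(0.588·45.4·1.54))
V_stall = √7111 = 84.3 m/s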